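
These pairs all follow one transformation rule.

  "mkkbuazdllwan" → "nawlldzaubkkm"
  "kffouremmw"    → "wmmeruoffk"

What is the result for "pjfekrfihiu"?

The rule is to reverse the string.
On "pjfekrfihiu" that produces "uihifrkefjp".

uihifrkefjp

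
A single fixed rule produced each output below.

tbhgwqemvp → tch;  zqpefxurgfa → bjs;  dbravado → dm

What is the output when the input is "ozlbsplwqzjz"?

In each case the input is transformed by: shift every letter 12 places forward in the alphabet (wrapping around), then keep one character in every 3, starting at position 3 (positions 3rd, 6th, 9th, ...).
For "ozlbsplwqzjz", step one produces "alxnebxiclvl"; step two turns that into "xbcl".

xbcl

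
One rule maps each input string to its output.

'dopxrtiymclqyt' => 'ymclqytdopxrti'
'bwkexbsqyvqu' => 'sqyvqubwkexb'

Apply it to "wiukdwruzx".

Rule — swap the front and back halves of the string.
So "wiukdwruzx" becomes "wruzxwiukd".

wruzxwiukd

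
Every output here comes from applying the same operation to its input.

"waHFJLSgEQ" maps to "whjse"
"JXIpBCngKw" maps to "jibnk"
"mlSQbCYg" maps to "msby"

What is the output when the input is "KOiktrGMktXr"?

The rule is to keep every other character starting from the first (positions 1st, 3rd, 5th, ...), then convert every letter to lowercase.
"KOiktrGMktXr" → "kitgkx".

kitgkx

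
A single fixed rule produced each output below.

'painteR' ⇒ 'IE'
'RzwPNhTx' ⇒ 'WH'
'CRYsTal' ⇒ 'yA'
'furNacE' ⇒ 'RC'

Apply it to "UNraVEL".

The pattern: flip the case of every letter, then keep one character in every 3, starting at position 3 (positions 3rd, 6th, 9th, ...).
Starting from "UNraVEL": after the first operation, "unRAvel"; after the second, "Re".

Re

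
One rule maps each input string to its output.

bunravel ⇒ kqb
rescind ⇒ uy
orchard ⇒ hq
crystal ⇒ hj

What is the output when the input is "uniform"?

Looking at the pairs, the operation is to shift every letter 10 places backward in the alphabet (wrapping around), then keep one character in every 3, starting at position 2 (positions 2nd, 5th, 8th, ...).
Starting from "uniform": after the first operation, "kdyvehc"; after the second, "de".

de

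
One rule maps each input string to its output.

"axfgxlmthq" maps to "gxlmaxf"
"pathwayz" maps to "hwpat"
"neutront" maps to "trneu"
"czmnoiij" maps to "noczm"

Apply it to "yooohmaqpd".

The rule is to delete the last 3 characters, then move the first 3 characters to the end (rotate left by 3).
Starting from "yooohmaqpd": after the first operation, "yooohma"; after the second, "ohmayoo".

ohmayoo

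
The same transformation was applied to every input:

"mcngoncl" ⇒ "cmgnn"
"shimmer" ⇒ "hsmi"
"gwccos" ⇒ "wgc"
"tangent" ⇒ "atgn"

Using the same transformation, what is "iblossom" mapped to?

The transformation: swap each adjacent pair of characters (1↔2, 3↔4, ...), then delete the last 3 characters.
"iblossom" → "biols".

biols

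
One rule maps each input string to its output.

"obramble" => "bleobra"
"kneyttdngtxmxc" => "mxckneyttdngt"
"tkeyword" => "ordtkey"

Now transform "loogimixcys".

The transformation: move the last 3 characters to the front (rotate right by 3), then delete the last character.
For "loogimixcys", step one produces "cysloogimix"; step two turns that into "cysloogimi".

cysloogimi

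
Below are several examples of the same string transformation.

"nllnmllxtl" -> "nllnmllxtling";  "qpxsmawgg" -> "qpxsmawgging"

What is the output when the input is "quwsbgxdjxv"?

Each output is the input with this applied: append "ing".
Doing the same to "quwsbgxdjxv": "quwsbgxdjxving".

quwsbgxdjxving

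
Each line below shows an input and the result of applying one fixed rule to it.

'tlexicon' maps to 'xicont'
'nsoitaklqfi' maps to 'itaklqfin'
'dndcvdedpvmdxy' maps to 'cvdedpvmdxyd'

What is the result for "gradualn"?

dualng

The pattern: move the first 3 characters to the end (rotate left by 3), then delete the last 2 characters.
For "gradualn" the result is "dualng".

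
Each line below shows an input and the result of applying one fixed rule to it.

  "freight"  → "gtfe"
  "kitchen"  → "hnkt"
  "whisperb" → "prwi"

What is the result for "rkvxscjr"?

In each case the input is transformed by: keep every other character starting from the first (positions 1st, 3rd, 5th, ...), then move the last 2 characters to the front (rotate right by 2).
Starting from "rkvxscjr": after the first operation, "rvsj"; after the second, "sjrv".

sjrv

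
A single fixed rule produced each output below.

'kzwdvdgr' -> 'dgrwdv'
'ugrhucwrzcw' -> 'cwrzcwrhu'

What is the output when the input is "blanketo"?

The rule is to delete the first 2 characters, then move the first 3 characters to the end (rotate left by 3).
Working it through for "blanketo": intermediate "anketo", final "etoank".

etoank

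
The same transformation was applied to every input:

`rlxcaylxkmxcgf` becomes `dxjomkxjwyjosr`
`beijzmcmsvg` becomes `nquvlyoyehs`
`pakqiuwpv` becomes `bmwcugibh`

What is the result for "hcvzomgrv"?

tohlaysdh

In each case the input is transformed by: shift every letter 12 places forward in the alphabet (wrapping around).
Applying that to "hcvzomgrv" gives "tohlaysdh".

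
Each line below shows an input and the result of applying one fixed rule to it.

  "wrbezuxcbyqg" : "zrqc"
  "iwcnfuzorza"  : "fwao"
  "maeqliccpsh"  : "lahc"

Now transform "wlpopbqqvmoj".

The pattern: keep one character in every 3, starting at position 2 (positions 2nd, 5th, 8th, ...), then swap each adjacent pair of characters (1↔2, 3↔4, ...).
On "wlpopbqqvmoj" that produces "ploq".

ploq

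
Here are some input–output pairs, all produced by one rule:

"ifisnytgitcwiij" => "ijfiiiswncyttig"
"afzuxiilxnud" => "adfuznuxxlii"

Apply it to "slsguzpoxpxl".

Each output is the input with this applied: take characters alternately from the front and the back (1st, last, 2nd, 2nd-last, ...).
On "slsguzpoxpxl" that produces "sllxspgxuozp".

sllxspgxuozp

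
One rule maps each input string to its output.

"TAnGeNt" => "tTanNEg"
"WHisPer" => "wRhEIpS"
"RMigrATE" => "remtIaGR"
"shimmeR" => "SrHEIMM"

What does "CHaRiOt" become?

Each output is the input with this applied: take characters alternately from the front and the back (1st, last, 2nd, 2nd-last, ...), then flip the case of every letter.
On "CHaRiOt": the first step gives "CtHOaiR", and the second then gives "cThoAIr".
(Check on "TAnGeNt": → "TtANneG" → "tTanNEg" ✓)

cThoAIr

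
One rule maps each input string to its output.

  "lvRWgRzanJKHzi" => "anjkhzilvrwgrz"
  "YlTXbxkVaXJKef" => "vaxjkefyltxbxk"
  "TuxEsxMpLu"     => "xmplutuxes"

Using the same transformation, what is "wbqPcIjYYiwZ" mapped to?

jyyiwzwbqpci

Each output is the input with this applied: swap the front and back halves of the string, then convert every letter to lowercase.
Starting from "wbqPcIjYYiwZ": after the first operation, "jYYiwZwbqPcI"; after the second, "jyyiwzwbqpci".
(Check on "lvRWgRzanJKHzi": → "anJKHzilvRWgRz" → "anjkhzilvrwgrz" ✓)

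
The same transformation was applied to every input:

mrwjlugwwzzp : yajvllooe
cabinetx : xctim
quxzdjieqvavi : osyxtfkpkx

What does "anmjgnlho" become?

yvcawd

The transformation: shift every letter 11 places backward in the alphabet (wrapping around), then delete the first 3 characters.
"anmjgnlho" → "pcbyvcawd" → "yvcawd".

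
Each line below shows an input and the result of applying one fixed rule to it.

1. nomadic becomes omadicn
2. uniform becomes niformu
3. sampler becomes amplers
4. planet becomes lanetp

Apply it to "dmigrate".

The rule is to move the first character to the end.
So "dmigrate" becomes "migrated".

migrated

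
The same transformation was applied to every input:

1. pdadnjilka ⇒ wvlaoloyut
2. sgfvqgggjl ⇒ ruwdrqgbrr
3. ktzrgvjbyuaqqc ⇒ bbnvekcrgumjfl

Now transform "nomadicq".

tnbyzxlo

Rule — shift every letter 11 places forward in the alphabet (wrapping around), then move the last 3 characters to the front (rotate right by 3).
Starting from "nomadicq": after the first operation, "yzxlotnb"; after the second, "tnbyzxlo".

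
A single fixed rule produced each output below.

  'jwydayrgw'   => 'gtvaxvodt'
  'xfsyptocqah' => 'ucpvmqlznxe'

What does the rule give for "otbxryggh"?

lqyuovdde

The transformation: shift every letter 3 places backward in the alphabet (wrapping around).
For "otbxryggh" the result is "lqyuovdde".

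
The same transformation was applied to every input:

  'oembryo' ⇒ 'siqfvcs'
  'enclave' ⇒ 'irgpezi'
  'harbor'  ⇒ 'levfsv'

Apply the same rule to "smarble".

The transformation: shift every letter 4 places forward in the alphabet (wrapping around).
Doing the same to "smarble": "wqevfpi".

wqevfpi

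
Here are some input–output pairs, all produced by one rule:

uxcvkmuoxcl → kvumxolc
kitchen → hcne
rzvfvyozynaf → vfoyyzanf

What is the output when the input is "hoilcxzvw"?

Each output is the input with this applied: delete the first 3 characters, then swap each adjacent pair of characters (1↔2, 3↔4, ...).
On "hoilcxzvw": the first step gives "lcxzvw", and the second then gives "clzxwv".

clzxwv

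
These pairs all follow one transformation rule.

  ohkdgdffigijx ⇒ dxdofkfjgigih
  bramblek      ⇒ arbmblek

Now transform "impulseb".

buesiplm

The pattern: sort the characters into alphabetical order, then take characters alternately from the front and the back (1st, last, 2nd, 2nd-last, ...).
For "impulseb", step one produces "beilmpsu"; step two turns that into "buesiplm".
(Check on "bramblek": → "abbeklmr" → "arbmblek" ✓)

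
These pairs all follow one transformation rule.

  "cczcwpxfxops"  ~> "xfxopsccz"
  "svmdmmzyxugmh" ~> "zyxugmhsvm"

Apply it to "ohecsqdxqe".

Looking at the pairs, the operation is to move the first 3 characters to the end (rotate left by 3), then delete the first 3 characters.
Starting from "ohecsqdxqe": after the first operation, "csqdxqeohe"; after the second, "dxqeohe".

dxqeohe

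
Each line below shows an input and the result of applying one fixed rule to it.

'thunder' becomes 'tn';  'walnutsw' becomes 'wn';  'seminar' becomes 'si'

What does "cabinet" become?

In each case the input is transformed by: move the last 2 characters to the front (rotate right by 2), then keep one character in every 3, starting at position 3 (positions 3rd, 6th, 9th, ...).
On "cabinet": the first step gives "etcabin", and the second then gives "ci".

ci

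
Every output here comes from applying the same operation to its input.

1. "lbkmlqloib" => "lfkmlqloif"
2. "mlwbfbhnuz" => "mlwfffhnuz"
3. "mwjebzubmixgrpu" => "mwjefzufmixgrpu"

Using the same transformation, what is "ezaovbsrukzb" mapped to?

The transformation: replace every "b" with "f".
Applying that to "ezaovbsrukzb" gives "ezaovfsrukzf".

ezaovfsrukzf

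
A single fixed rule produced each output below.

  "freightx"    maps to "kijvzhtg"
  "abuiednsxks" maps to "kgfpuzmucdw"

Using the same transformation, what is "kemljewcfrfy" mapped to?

nlgyehthamgo

Looking at the pairs, the operation is to move the first 3 characters to the end (rotate left by 3), then shift every letter 2 places forward in the alphabet (wrapping around).
For "kemljewcfrfy", step one produces "ljewcfrfykem"; step two turns that into "nlgyehthamgo".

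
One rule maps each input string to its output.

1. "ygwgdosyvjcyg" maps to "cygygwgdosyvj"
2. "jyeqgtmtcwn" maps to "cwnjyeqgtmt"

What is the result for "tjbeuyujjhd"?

In each case the input is transformed by: move the last 3 characters to the front (rotate right by 3).
Doing the same to "tjbeuyujjhd": "jhdtjbeuyuj".

jhdtjbeuyuj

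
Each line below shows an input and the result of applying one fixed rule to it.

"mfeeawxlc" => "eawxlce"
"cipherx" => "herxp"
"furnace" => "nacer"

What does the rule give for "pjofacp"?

facpo

What's happening: delete the first 2 characters, then move the first character to the end.
Working it through for "pjofacp": intermediate "ofacp", final "facpo".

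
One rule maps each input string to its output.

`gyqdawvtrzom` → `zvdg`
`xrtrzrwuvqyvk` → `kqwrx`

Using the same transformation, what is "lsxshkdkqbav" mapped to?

The pattern: keep one character in every 3, starting at position 1 (positions 1st, 4th, 7th, ...), then reverse the string.
"lsxshkdkqbav" → "bdsl".
(Check on "gyqdawvtrzom": → "gdvz" → "zvdg" ✓)

bdsl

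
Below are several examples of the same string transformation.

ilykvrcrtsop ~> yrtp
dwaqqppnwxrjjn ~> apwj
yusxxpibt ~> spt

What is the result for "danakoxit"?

not

Looking at the pairs, the operation is to keep one character in every 3, starting at position 3 (positions 3rd, 6th, 9th, ...).
"danakoxit" → "not".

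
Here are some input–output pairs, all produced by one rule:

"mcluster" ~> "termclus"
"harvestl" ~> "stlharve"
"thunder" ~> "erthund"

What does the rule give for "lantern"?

Looking at the pairs, the operation is to move the first 3 characters to the end (rotate left by 3), then move the first 2 characters to the end (rotate left by 2).
"lantern" → "ternlan" → "rnlante".

rnlante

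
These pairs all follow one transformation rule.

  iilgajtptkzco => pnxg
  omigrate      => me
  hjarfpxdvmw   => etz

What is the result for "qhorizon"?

The transformation: shift every letter 4 places forward in the alphabet (wrapping around), then keep one character in every 3, starting at position 3 (positions 3rd, 6th, 9th, ...).
"qhorizon" → "ulsvmdsr" → "sd".

sd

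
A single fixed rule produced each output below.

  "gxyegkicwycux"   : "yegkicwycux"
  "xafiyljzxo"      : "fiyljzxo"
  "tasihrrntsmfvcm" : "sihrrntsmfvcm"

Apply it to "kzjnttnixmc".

jnttnixmc

The pattern: delete the first 2 characters.
So "kzjnttnixmc" becomes "jnttnixmc".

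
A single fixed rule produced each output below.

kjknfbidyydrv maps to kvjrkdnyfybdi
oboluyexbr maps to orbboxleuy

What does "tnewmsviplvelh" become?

Each output is the input with this applied: take characters alternately from the front and the back (1st, last, 2nd, 2nd-last, ...).
On "tnewmsviplvelh" that produces "thnleewvmlspvi".

thnleewvmlspvi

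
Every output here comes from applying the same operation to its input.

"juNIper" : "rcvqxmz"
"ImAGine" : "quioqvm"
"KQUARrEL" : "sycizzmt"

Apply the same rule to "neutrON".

vmcbzwv

Rule — shift every letter 8 places forward in the alphabet (wrapping around), then convert every letter to lowercase.
On "neutrON" that produces "vmcbzwv".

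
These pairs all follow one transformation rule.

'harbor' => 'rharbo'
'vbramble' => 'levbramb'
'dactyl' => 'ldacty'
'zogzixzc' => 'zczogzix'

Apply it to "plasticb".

cbplasti

The transformation: move the first 2 characters to the end (rotate left by 2), then swap the front and back halves of the string.
Applying that to "plasticb" gives "cbplasti".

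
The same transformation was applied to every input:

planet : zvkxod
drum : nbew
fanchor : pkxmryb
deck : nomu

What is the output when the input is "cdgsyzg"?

Looking at the pairs, the operation is to shift every letter 10 places forward in the alphabet (wrapping around).
"cdgsyzg" → "mnqcijq".

mnqcijq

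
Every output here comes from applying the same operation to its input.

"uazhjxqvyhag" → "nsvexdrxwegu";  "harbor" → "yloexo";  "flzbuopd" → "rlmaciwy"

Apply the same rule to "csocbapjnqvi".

mgknsfzplzyx

Each output is the input with this applied: swap the front and back halves of the string, then shift every letter 3 places backward in the alphabet (wrapping around).
"csocbapjnqvi" → "pjnqvicsocba" → "mgknsfzplzyx".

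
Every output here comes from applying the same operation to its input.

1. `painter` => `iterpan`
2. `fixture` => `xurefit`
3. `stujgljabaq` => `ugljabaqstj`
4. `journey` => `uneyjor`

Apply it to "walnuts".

lutswan

The pattern: move the first 3 characters to the end (rotate left by 3), then swap the first and last characters.
"walnuts" → "nutswal" → "lutswan".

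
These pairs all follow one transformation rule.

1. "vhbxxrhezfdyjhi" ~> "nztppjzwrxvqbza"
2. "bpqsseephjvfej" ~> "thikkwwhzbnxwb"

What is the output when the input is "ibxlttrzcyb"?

atpdlljruqt

Each output is the input with this applied: shift every letter 8 places backward in the alphabet (wrapping around).
For "ibxlttrzcyb" the result is "atpdlljruqt".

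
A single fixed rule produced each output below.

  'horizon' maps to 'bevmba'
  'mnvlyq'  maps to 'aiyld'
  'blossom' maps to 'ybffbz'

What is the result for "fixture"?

vkgher

In each case the input is transformed by: shift every letter 13 places forward in the alphabet (wrapping around) — i.e. ROT13, then delete the first character.
Applying that to "fixture" gives "vkgher".
(Check on "horizon": → "ubevmba" → "bevmba" ✓)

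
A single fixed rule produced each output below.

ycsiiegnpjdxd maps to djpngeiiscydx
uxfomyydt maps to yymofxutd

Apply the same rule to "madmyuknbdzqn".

zdbnkuymdamnq

What's happening: reverse the string, then move the first 2 characters to the end (rotate left by 2).
On "madmyuknbdzqn": the first step gives "nqzdbnkuymdam", and the second then gives "zdbnkuymdamnq".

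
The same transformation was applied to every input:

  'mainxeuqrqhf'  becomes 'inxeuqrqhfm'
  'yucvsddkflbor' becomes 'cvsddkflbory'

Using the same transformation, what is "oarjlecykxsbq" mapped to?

rjlecykxsbqo

What's happening: move the first character to the end, then delete the first character.
On "oarjlecykxsbq": the first step gives "arjlecykxsbqo", and the second then gives "rjlecykxsbqo".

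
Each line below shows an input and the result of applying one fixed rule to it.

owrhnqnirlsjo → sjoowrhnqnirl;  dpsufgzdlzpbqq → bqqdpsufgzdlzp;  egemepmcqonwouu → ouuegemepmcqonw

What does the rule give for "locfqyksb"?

Each output is the input with this applied: move the last 3 characters to the front (rotate right by 3).
For "locfqyksb" the result is "ksblocfqy".

ksblocfqy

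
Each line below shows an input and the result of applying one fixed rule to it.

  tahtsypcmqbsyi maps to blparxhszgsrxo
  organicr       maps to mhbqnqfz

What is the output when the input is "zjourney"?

In each case the input is transformed by: swap the front and back halves of the string, then shift every letter 1 place backward in the alphabet (wrapping around).
Starting from "zjourney": after the first operation, "rneyzjou"; after the second, "qmdxyint".
(Check on "organicr": → "nicrorga" → "mhbqnqfz" ✓)

qmdxyint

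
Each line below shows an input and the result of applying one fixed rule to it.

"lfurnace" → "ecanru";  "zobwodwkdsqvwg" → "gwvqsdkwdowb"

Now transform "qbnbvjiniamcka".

In each case the input is transformed by: reverse the string, then delete the last 2 characters.
Applying that to "qbnbvjiniamcka" gives "akcmainijvbn".

akcmainijvbn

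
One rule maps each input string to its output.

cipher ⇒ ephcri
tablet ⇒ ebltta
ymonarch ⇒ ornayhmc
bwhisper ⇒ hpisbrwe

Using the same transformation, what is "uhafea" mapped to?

The pattern: take characters alternately from the front and the back (1st, last, 2nd, 2nd-last, ...), then swap the front and back halves of the string.
For "uhafea", step one produces "uaheaf"; step two turns that into "eafuah".

eafuah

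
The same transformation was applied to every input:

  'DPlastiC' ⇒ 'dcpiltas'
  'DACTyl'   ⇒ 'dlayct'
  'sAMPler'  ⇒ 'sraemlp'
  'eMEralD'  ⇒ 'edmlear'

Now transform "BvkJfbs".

bsvbkfj

Rule — take characters alternately from the front and the back (1st, last, 2nd, 2nd-last, ...), then convert every letter to lowercase.
Applying both steps to "BvkJfbs": "BsvbkfJ", then "bsvbkfj".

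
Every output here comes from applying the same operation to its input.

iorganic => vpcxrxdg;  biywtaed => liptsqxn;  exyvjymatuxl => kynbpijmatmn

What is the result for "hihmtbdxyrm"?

What's happening: shift every letter 11 places backward in the alphabet (wrapping around), then move the first 3 characters to the end (rotate left by 3).
On "hihmtbdxyrm": the first step gives "wxwbiqsmngb", and the second then gives "biqsmngbwxw".

biqsmngbwxw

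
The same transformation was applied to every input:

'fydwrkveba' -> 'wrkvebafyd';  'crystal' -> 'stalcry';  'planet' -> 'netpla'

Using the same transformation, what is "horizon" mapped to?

Rule — move the first 3 characters to the end (rotate left by 3).
On "horizon" that produces "izonhor".

izonhor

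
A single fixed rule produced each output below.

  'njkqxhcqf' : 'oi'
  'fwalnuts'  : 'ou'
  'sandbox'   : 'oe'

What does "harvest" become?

iu

Each output is the input with this applied: shift every letter 1 place forward in the alphabet (wrapping around), then keep only the vowels.
Working it through for "harvest": intermediate "ibswftu", final "iu".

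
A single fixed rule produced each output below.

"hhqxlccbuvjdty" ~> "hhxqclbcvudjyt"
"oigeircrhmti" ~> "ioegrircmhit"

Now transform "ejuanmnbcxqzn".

jeaumnbnxczqn

What's happening: swap each adjacent pair of characters (1↔2, 3↔4, ...).
Applying that to "ejuanmnbcxqzn" gives "jeaumnbnxczqn".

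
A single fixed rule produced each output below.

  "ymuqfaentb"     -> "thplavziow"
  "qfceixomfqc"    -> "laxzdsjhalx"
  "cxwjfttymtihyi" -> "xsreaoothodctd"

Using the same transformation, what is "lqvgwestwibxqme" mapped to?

glqbrznordwslhz

Looking at the pairs, the operation is to shift every letter 5 places backward in the alphabet (wrapping around).
Applying that to "lqvgwestwibxqme" gives "glqbrznordwslhz".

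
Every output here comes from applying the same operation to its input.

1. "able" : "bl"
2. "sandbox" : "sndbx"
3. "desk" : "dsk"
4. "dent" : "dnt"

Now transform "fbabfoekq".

fbbfkq

Rule — remove every vowel.
So "fbabfoekq" becomes "fbbfkq".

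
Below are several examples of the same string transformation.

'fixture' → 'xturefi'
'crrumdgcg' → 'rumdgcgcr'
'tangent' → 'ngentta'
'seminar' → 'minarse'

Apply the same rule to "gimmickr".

The pattern: move the first 2 characters to the end (rotate left by 2).
On "gimmickr" that produces "mmickrgi".

mmickrgi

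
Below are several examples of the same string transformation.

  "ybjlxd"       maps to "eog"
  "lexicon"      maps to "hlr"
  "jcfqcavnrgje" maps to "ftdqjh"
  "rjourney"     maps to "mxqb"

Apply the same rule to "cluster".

Looking at the pairs, the operation is to keep every other character starting from the second (positions 2nd, 4th, 6th, ...), then shift every letter 3 places forward in the alphabet (wrapping around).
Working it through for "cluster": intermediate "lse", final "ovh".

ovh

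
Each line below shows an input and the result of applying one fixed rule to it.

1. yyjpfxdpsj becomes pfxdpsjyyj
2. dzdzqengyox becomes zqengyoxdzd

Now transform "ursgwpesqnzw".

gwpesqnzwurs

Rule — move the first 3 characters to the end (rotate left by 3).
For "ursgwpesqnzw" the result is "gwpesqnzwurs".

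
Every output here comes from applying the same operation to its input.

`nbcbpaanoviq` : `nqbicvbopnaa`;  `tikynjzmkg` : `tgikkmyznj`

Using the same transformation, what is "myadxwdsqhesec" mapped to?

The transformation: take characters alternately from the front and the back (1st, last, 2nd, 2nd-last, ...).
For "myadxwdsqhesec" the result is "mcyeasdexhwqds".

mcyeasdexhwqds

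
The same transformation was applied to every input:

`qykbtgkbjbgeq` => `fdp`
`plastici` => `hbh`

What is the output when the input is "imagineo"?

Each output is the input with this applied: shift every letter 1 place backward in the alphabet (wrapping around), then keep only the last 3 characters.
So "imagineo" becomes "mdn".
(Check on "plastici": → "okzrshbh" → "hbh" ✓)

mdn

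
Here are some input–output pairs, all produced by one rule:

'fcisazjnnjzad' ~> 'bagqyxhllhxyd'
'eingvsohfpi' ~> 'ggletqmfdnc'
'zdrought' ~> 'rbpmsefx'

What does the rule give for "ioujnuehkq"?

omshlscfig

Rule — shift every letter 2 places backward in the alphabet (wrapping around), then swap the first and last characters.
"ioujnuehkq" → "gmshlscfio" → "omshlscfig".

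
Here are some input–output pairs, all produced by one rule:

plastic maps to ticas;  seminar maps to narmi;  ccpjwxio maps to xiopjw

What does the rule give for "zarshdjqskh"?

What's happening: delete the first 2 characters, then move the last 3 characters to the front (rotate right by 3).
Working it through for "zarshdjqskh": intermediate "rshdjqskh", final "skhrshdjq".

skhrshdjq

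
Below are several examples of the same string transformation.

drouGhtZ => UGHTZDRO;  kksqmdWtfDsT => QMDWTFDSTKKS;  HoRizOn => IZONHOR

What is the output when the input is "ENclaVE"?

LAVEENC

The transformation: move the first 3 characters to the end (rotate left by 3), then convert every letter to uppercase.
Working it through for "ENclaVE": intermediate "laVEENc", final "LAVEENC".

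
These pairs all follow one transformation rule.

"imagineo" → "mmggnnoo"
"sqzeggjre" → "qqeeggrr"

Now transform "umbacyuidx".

The transformation: keep every other character starting from the second (positions 2nd, 4th, 6th, ...), then double every character.
For "umbacyuidx", step one produces "mayix"; step two turns that into "mmaayyiixx".

mmaayyiixx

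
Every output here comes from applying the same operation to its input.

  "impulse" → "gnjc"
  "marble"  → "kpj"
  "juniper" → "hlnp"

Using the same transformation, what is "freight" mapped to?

The transformation: shift every letter 2 places backward in the alphabet (wrapping around), then keep every other character starting from the first (positions 1st, 3rd, 5th, ...).
Working it through for "freight": intermediate "dpcgefr", final "dcer".

dcer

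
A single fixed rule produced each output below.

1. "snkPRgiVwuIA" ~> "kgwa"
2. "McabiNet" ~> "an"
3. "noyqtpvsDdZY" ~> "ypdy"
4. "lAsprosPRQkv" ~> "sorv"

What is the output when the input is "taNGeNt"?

The transformation: keep one character in every 3, starting at position 3 (positions 3rd, 6th, 9th, ...), then convert every letter to lowercase.
On "taNGeNt": the first step gives "NN", and the second then gives "nn".

nn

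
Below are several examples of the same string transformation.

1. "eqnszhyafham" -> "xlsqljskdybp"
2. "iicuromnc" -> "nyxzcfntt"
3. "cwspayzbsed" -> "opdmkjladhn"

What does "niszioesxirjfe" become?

pquctidpztkdty

In each case the input is transformed by: reverse the string, then shift every letter 11 places forward in the alphabet (wrapping around).
Working it through for "niszioesxirjfe": intermediate "efjrixseoizsin", final "pquctidpztkdty".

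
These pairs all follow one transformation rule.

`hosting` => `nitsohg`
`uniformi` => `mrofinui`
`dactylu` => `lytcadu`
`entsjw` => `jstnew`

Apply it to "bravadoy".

Looking at the pairs, the operation is to move the last character to the front, then reverse the string.
For "bravadoy" the result is "odavarby".

odavarby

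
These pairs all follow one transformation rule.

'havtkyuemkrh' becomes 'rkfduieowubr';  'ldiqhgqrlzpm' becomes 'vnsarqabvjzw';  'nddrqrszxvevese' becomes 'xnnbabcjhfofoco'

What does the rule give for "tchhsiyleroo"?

dmrrcsivobyy

Rule — shift every letter 10 places forward in the alphabet (wrapping around).
Doing the same to "tchhsiyleroo": "dmrrcsivobyy".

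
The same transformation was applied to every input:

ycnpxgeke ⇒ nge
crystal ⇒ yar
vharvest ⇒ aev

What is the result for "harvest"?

What's happening: move the first 2 characters to the end (rotate left by 2), then keep one character in every 3, starting at position 1 (positions 1st, 4th, 7th, ...).
Working it through for "harvest": intermediate "rvestha", final "rsa".
(Check on "vharvest": → "arvestvh" → "aev" ✓)

rsa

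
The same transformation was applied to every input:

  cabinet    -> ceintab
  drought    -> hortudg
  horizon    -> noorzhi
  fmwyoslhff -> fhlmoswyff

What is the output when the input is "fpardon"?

Rule — sort the characters into alphabetical order, then move the first 2 characters to the end (rotate left by 2).
On "fpardon" that produces "fnoprad".
(Check on "cabinet": → "abceint" → "ceintab" ✓)

fnoprad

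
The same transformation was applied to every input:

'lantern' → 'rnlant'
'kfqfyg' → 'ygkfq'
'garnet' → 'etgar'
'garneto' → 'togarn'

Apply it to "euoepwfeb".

Each output is the input with this applied: move the last 2 characters to the front (rotate right by 2), then delete the last character.
On "euoepwfeb": the first step gives "ebeuoepwf", and the second then gives "ebeuoepw".

ebeuoepw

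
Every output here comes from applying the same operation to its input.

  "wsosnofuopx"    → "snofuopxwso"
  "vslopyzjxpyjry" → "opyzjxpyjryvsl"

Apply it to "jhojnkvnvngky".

jnkvnvngkyjho

The pattern: move the first 3 characters to the end (rotate left by 3).
Applying that to "jhojnkvnvngky" gives "jnkvnvngkyjho".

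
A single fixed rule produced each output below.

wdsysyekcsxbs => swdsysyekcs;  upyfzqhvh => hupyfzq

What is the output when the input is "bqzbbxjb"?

bbqzbb

Each output is the input with this applied: move the last character to the front, then delete the last 2 characters.
Starting from "bqzbbxjb": after the first operation, "bbqzbbxj"; after the second, "bbqzbb".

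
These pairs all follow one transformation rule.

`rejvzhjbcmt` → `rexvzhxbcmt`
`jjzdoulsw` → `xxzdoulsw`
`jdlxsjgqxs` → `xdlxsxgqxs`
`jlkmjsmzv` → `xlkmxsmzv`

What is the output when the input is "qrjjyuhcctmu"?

qrxxyuhcctmu

Looking at the pairs, the operation is to replace every "j" with "x".
For "qrjjyuhcctmu" the result is "qrxxyuhcctmu".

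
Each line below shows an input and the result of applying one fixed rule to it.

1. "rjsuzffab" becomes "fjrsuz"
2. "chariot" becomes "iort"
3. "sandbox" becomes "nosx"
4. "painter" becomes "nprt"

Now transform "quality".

The rule is to sort the characters into alphabetical order, then delete the first 3 characters.
"quality" → "ailqtuy" → "qtuy".

qtuy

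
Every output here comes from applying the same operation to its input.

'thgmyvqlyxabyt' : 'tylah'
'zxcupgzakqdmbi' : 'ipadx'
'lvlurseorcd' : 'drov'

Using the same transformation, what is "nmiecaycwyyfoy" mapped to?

Looking at the pairs, the operation is to keep one character in every 3, starting at position 2 (positions 2nd, 5th, 8th, ...), then swap the first and last characters.
On "nmiecaycwyyfoy": the first step gives "mccyy", and the second then gives "yccym".

yccym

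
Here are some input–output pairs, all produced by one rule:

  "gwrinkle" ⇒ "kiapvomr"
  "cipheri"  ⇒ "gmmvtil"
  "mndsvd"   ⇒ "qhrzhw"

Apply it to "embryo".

The transformation: shift every letter 4 places forward in the alphabet (wrapping around), then take characters alternately from the front and the back (1st, last, 2nd, 2nd-last, ...).
"embryo" → "iqfvcs" → "isqcfv".

isqcfv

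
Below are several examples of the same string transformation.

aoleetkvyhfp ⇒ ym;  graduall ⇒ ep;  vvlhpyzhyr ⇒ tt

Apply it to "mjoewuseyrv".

kh

Looking at the pairs, the operation is to shift every letter 2 places backward in the alphabet (wrapping around), then keep only the first 2 characters.
For "mjoewuseyrv", step one produces "khmcusqcwpt"; step two turns that into "kh".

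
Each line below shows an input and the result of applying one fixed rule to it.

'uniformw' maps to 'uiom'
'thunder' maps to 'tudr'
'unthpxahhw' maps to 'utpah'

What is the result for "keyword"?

kyod

The transformation: keep every other character starting from the first (positions 1st, 3rd, 5th, ...).
Applying that to "keyword" gives "kyod".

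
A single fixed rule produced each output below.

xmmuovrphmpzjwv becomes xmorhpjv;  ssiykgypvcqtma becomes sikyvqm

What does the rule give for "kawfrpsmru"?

kwrsr

Looking at the pairs, the operation is to keep every other character starting from the first (positions 1st, 3rd, 5th, ...).
So "kawfrpsmru" becomes "kwrsr".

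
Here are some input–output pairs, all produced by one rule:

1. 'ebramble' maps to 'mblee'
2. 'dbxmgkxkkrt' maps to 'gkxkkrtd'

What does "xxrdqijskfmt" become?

Each output is the input with this applied: move the first character to the end, then delete the first 3 characters.
On "xxrdqijskfmt": the first step gives "xrdqijskfmtx", and the second then gives "qijskfmtx".

qijskfmtx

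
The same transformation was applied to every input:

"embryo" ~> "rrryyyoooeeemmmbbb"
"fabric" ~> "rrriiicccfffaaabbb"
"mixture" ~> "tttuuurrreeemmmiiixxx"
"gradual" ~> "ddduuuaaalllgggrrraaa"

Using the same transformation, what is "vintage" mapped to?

tttaaagggeeevvviiinnn

The rule is to move the first 3 characters to the end (rotate left by 3), then repeat every character 3 times.
For "vintage", step one produces "tagevin"; step two turns that into "tttaaagggeeevvviiinnn".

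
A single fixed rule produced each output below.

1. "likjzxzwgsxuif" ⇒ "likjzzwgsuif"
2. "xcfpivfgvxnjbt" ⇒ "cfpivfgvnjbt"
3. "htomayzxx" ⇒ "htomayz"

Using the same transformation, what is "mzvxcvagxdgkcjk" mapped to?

mzvcvagdgkcjk

Rule — remove every "x".
For "mzvxcvagxdgkcjk" the result is "mzvcvagdgkcjk".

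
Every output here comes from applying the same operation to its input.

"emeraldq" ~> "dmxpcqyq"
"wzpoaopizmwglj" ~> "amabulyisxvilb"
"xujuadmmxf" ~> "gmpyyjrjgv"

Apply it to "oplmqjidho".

In each case the input is transformed by: shift every letter 12 places forward in the alphabet (wrapping around), then move the first 3 characters to the end (rotate left by 3).
For "oplmqjidho", step one produces "abxycvupta"; step two turns that into "ycvuptaabx".

ycvuptaabx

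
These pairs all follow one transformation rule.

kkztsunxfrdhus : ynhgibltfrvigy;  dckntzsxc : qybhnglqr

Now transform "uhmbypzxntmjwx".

The pattern: move the first character to the end, then shift every letter 12 places backward in the alphabet (wrapping around).
Starting from "uhmbypzxntmjwx": after the first operation, "hmbypzxntmjwxu"; after the second, "vapmdnlbhaxkli".

vapmdnlbhaxkli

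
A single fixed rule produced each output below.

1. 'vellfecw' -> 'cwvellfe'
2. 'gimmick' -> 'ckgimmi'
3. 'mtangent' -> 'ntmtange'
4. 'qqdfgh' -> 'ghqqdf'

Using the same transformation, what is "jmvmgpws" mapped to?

The transformation: move the last 2 characters to the front (rotate right by 2).
For "jmvmgpws" the result is "wsjmvmgp".

wsjmvmgp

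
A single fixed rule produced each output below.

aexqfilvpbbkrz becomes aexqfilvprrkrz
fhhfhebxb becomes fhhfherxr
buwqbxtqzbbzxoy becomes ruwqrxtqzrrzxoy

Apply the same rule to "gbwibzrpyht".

grwirzrpyht

What's happening: replace every "b" with "r".
Doing the same to "gbwibzrpyht": "grwirzrpyht".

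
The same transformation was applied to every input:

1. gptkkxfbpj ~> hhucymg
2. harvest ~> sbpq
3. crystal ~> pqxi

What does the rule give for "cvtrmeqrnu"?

The transformation: delete the first 3 characters, then shift every letter 3 places backward in the alphabet (wrapping around).
Starting from "cvtrmeqrnu": after the first operation, "rmeqrnu"; after the second, "ojbnokr".

ojbnokr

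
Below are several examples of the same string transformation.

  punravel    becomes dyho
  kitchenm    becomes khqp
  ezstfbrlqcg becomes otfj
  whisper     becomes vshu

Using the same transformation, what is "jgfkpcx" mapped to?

nsfa

The rule is to shift every letter 3 places forward in the alphabet (wrapping around), then keep only the last 4 characters.
On "jgfkpcx": the first step gives "mjinsfa", and the second then gives "nsfa".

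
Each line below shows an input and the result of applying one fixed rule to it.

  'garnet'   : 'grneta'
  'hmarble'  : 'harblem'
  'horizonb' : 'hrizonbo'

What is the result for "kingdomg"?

kngdomgi

The transformation: move the first character to the end, then swap the first and last characters.
Applying both steps to "kingdomg": "ingdomgk", then "kngdomgi".
(Check on "horizonb": → "orizonbh" → "hrizonbo" ✓)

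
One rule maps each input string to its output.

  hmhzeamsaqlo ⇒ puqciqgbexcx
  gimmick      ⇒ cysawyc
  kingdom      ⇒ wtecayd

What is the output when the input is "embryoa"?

hoequcr

Rule — shift every letter 10 places backward in the alphabet (wrapping around), then move the first 3 characters to the end (rotate left by 3).
Applying both steps to "embryoa": "ucrhoeq", then "hoequcr".
(Check on "kingdom": → "aydwtec" → "wtecayd" ✓)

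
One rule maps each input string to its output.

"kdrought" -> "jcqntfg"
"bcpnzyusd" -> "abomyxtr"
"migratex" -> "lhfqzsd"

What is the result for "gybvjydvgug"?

fxauixcuft

The pattern: shift every letter 1 place backward in the alphabet (wrapping around), then delete the last character.
Starting from "gybvjydvgug": after the first operation, "fxauixcuftf"; after the second, "fxauixcuft".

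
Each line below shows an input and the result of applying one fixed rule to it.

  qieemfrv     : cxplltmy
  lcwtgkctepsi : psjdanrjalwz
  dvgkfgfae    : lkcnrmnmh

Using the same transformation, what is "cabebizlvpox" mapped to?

ejhilipgscwv

Each output is the input with this applied: move the last character to the front, then shift every letter 7 places forward in the alphabet (wrapping around).
On "cabebizlvpox": the first step gives "xcabebizlvpo", and the second then gives "ejhilipgscwv".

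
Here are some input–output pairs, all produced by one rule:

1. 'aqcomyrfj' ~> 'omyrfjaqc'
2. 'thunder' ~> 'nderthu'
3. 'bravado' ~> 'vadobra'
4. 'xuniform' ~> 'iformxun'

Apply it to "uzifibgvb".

Each output is the input with this applied: move the first 3 characters to the end (rotate left by 3).
On "uzifibgvb" that produces "fibgvbuzi".

fibgvbuzi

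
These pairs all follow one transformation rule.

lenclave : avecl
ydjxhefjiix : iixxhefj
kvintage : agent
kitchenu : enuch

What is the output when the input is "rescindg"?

ndgci

In each case the input is transformed by: delete the first 3 characters, then move the last 3 characters to the front (rotate right by 3).
Applying both steps to "rescindg": "cindg", then "ndgci".
(Check on "kitchenu": → "chenu" → "enuch" ✓)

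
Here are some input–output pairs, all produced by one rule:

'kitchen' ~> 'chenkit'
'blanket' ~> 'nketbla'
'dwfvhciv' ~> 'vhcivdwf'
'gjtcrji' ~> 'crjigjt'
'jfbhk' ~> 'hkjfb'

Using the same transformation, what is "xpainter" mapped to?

interxpa

Each output is the input with this applied: move the first 3 characters to the end (rotate left by 3).
On "xpainter" that produces "interxpa".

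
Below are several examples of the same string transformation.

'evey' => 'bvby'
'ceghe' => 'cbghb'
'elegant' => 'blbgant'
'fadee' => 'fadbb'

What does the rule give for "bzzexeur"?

The transformation: replace every "e" with "b".
Doing the same to "bzzexeur": "bzzbxbur".

bzzbxbur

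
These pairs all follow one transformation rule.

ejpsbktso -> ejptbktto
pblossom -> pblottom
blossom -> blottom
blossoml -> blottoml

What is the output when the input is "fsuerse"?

What's happening: replace every "s" with "t".
So "fsuerse" becomes "ftuerte".

ftuerte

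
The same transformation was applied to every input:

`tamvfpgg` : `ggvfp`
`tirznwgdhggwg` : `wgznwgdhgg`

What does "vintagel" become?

Each output is the input with this applied: delete the first 3 characters, then move the last 2 characters to the front (rotate right by 2).
Working it through for "vintagel": intermediate "tagel", final "eltag".

eltag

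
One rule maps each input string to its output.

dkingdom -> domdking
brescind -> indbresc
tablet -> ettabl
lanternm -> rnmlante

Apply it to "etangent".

Each output is the input with this applied: move the first character to the end, then swap the front and back halves of the string.
"etangent" → "entetang".

entetang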